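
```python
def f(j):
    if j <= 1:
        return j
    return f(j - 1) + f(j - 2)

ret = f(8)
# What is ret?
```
Call trace (a repeated sub-call is expanded the first time; later identical calls just restate its return value):
f(j=8)
  f(j=7)
    f(j=6)
      f(j=5)
        f(j=4)
          f(j=3)
            f(j=2)
              f(j=1)
              -> return 1
              f(j=0)
              -> return 0
            -> return 1
            f(j=1)
            -> return 1
          -> return 2
          f(j=2) -> return 1  (same call as traced above)
        -> return 3
        f(j=3) -> return 2  (same call as traced above)
      -> return 5
      f(j=4) -> return 3  (same call as traced above)
    -> return 8
    f(j=5) -> return 5  (same call as traced above)
  -> return 13
  f(j=6) -> return 8  (same call as traced above)
-> return 21

Final answer: 21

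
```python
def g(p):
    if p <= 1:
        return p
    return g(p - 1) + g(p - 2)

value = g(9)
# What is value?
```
Call trace (a repeated sub-call is expanded the first time; later identical calls just restate its return value):
g(p=9)
  g(p=8)
    g(p=7)
      g(p=6)
        g(p=5)
          g(p=4)
            g(p=3)
              g(p=2)
                g(p=1)
                -> return 1
                g(p=0)
                -> return 0
              -> return 1
              g(p=1)
              -> return 1
            -> return 2
            g(p=2) -> return 1  (same call as traced above)
          -> return 3
          g(p=3) -> return 2  (same call as traced above)
        -> return 5
        g(p=4) -> return 3  (same call as traced above)
      -> return 8
      g(p=5) -> return 5  (same call as traced above)
    -> return 13
    g(p=6) -> return 8  (same call as traced above)
  -> return 21
  g(p=7) -> return 13  (same call as traced above)
-> return 34

Final answer: 34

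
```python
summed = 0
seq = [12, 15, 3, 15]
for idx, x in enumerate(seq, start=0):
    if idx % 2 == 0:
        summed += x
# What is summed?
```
Trace:
  summed=0
  summed=12, idx=0, x=12
  summed=12, idx=1, x=15
  summed=15, idx=2, x=3
  summed=15, idx=3, x=15

Final answer: 15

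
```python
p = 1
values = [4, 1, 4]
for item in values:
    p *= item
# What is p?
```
Trace:
  p=1
  p=4, item=4
  p=4, item=1
  p=16, item=4

Final answer: 16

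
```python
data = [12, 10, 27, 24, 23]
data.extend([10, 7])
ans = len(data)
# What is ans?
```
Trace:
  data=[12, 10, 27, 24, 23]
  data=[12, 10, 27, 24, 23, 10, 7]
  data=[12, 10, 27, 24, 23, 10, 7], ans=7

Final answer: 7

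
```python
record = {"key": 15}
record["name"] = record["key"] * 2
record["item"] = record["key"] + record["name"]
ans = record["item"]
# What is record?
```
Trace:
  record={'key': 15}
  record={'key': 15, 'name': 30}
  record={'key': 15, 'name': 30, 'item': 45}
  record={'key': 15, 'name': 30, 'item': 45}, ans=45

Final answer: {'key': 15, 'name': 30, 'item': 45}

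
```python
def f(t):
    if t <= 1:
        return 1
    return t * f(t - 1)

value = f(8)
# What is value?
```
Call trace:
f(t=8)
  f(t=7)
    f(t=6)
      f(t=5)
        f(t=4)
          f(t=3)
            f(t=2)
              f(t=1)
              -> return 1
            -> return 2
          -> return 6
        -> return 24
      -> return 120
    -> return 720
  -> return 5040
-> return 40320

Final answer: 40320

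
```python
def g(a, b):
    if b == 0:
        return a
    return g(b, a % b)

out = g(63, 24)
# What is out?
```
Call trace:
g(a=63, b=24)
  g(a=24, b=15)
    g(a=15, b=9)
      g(a=9, b=6)
        g(a=6, b=3)
          g(a=3, b=0)
          -> return 3
        -> return 3
      -> return 3
    -> return 3
  -> return 3
-> return 3

Final answer: 3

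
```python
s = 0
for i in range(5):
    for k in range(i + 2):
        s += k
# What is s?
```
Trace:
  s=0
  s=0, i=0, k=0
  s=1, i=0, k=1
  s=1, i=1, k=0
  s=2, i=1, k=1
  s=4, i=1, k=2
  s=4, i=2, k=0
  s=5, i=2, k=1
  s=7, i=2, k=2
  s=10, i=2, k=3
  s=10, i=3, k=0
  s=11, i=3, k=1
  s=13, i=3, k=2
  s=16, i=3, k=3
  s=20, i=3, k=4
  s=20, i=4, k=0
  s=21, i=4, k=1
  s=23, i=4, k=2
  s=26, i=4, k=3
  s=30, i=4, k=4
  s=35, i=4, k=5

Final answer: 35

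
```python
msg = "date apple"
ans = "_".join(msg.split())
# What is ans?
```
Trace:
  msg='date apple'
  msg='date apple', ans='date_apple'

Final answer: 'date_apple'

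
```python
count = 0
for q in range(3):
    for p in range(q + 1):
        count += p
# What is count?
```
Trace:
  count=0
  count=0, q=0, p=0
  count=0, q=1, p=0
  count=1, q=1, p=1
  count=1, q=2, p=0
  count=2, q=2, p=1
  count=4, q=2, p=2

Final answer: 4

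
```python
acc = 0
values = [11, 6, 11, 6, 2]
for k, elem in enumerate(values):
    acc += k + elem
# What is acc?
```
Trace:
  acc=0
  acc=11, k=0, elem=11
  acc=18, k=1, elem=6
  acc=31, k=2, elem=11
  acc=40, k=3, elem=6
  acc=46, k=4, elem=2

Final answer: 46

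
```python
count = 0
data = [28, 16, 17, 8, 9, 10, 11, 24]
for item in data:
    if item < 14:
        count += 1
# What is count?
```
Trace:
  count=0
  count=0, item=28
  count=0, item=16
  count=0, item=17
  count=1, item=8
  count=2, item=9
  count=3, item=10
  count=4, item=11
  count=4, item=24

Final answer: 4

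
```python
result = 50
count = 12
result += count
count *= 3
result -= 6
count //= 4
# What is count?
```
Trace:
  result=50
  result=50, count=12
  result=62, count=12
  result=62, count=36
  result=56, count=36
  result=56, count=9

Final answer: 9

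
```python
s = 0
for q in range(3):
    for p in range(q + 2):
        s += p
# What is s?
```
Trace:
  s=0
  s=0, q=0, p=0
  s=1, q=0, p=1
  s=1, q=1, p=0
  s=2, q=1, p=1
  s=4, q=1, p=2
  s=4, q=2, p=0
  s=5, q=2, p=1
  s=7, q=2, p=2
  s=10, q=2, p=3

Final answer: 10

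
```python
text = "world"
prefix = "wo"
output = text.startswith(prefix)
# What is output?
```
Trace:
  text='world'
  text='world', prefix='wo'
  text='world', prefix='wo', output=True

Final answer: True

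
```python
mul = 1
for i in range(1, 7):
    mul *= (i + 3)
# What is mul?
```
Trace:
  mul=1
  mul=4, i=1
  mul=20, i=2
  mul=120, i=3
  mul=840, i=4
  mul=6720, i=5
  mul=60480, i=6

Final answer: 60480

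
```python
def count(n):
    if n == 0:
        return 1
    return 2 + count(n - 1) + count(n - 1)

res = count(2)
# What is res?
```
Call trace (a repeated sub-call is expanded the first time; later identical calls just restate its return value):
count(n=2)
  count(n=1)
    count(n=0)
    -> return 1
    count(n=0)
    -> return 1
  -> return 4
  count(n=1) -> return 4  (same call as traced above)
-> return 10

Final answer: 10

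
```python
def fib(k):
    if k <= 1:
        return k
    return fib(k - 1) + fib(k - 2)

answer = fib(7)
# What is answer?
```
Call trace (a repeated sub-call is expanded the first time; later identical calls just restate its return value):
fib(k=7)
  fib(k=6)
    fib(k=5)
      fib(k=4)
        fib(k=3)
          fib(k=2)
            fib(k=1)
            -> return 1
            fib(k=0)
            -> return 0
          -> return 1
          fib(k=1)
          -> return 1
        -> return 2
        fib(k=2) -> return 1  (same call as traced above)
      -> return 3
      fib(k=3) -> return 2  (same call as traced above)
    -> return 5
    fib(k=4) -> return 3  (same call as traced above)
  -> return 8
  fib(k=5) -> return 5  (same call as traced above)
-> return 13

Final answer: 13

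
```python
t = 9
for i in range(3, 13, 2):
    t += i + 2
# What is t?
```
Trace:
  t=9
  t=14, i=3
  t=21, i=5
  t=30, i=7
  t=41, i=9
  t=54, i=11

Final answer: 54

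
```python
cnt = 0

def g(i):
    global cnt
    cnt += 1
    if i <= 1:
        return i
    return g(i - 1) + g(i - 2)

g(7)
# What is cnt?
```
Call trace (a repeated sub-call is expanded the first time; later identical calls just restate its return value):
g(i=7)
  g(i=6)
    g(i=5)
      g(i=4)
        g(i=3)
          g(i=2)
            g(i=1)
            -> return 1
            g(i=0)
            -> return 0
          -> return 1
          g(i=1)
          -> return 1
        -> return 2
        g(i=2) -> return 1  (same call as traced above)
      -> return 3
      g(i=3) -> return 2  (same call as traced above)
    -> return 5
    g(i=4) -> return 3  (same call as traced above)
  -> return 8
  g(i=5) -> return 5  (same call as traced above)
-> return 13

cnt is incremented once per call, so count the calls in each subtree. Let C(i) = number of calls made by g(i).
C(0) = C(1) = 1 (base case, no recursion); C(i) = 1 + C(i - 1) + C(i - 2) otherwise.
C(2) = 1 + C(1) + C(0) = 1 + 1 + 1 = 3
C(3) = 1 + C(2) + C(1) = 1 + 3 + 1 = 5
C(4) = 1 + C(3) + C(2) = 1 + 5 + 3 = 9
C(5) = 1 + C(4) + C(3) = 1 + 9 + 5 = 15
C(6) = 1 + C(5) + C(4) = 1 + 15 + 9 = 25
C(7) = 1 + C(6) + C(5) = 1 + 25 + 15 = 41
cnt = C(7) = 41

Final answer: 41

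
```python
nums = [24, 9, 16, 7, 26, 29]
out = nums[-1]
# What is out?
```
Trace:
  nums=[24, 9, 16, 7, 26, 29]
  nums=[24, 9, 16, 7, 26, 29], out=29

Final answer: 29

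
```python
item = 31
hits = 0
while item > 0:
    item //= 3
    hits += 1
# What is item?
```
Trace:
  item=31
  item=31, hits=0
  item=10, hits=1
  item=3, hits=2
  item=1, hits=3
  item=0, hits=4

Final answer: 0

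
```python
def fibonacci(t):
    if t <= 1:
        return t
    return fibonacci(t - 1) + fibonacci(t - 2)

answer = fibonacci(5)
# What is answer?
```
Call trace (a repeated sub-call is expanded the first time; later identical calls just restate its return value):
fibonacci(t=5)
  fibonacci(t=4)
    fibonacci(t=3)
      fibonacci(t=2)
        fibonacci(t=1)
        -> return 1
        fibonacci(t=0)
        -> return 0
      -> return 1
      fibonacci(t=1)
      -> return 1
    -> return 2
    fibonacci(t=2) -> return 1  (same call as traced above)
  -> return 3
  fibonacci(t=3) -> return 2  (same call as traced above)
-> return 5

Final answer: 5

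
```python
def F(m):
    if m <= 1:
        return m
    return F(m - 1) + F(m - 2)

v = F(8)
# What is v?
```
Call trace (a repeated sub-call is expanded the first time; later identical calls just restate its return value):
F(m=8)
  F(m=7)
    F(m=6)
      F(m=5)
        F(m=4)
          F(m=3)
            F(m=2)
              F(m=1)
              -> return 1
              F(m=0)
              -> return 0
            -> return 1
            F(m=1)
            -> return 1
          -> return 2
          F(m=2) -> return 1  (same call as traced above)
        -> return 3
        F(m=3) -> return 2  (same call as traced above)
      -> return 5
      F(m=4) -> return 3  (same call as traced above)
    -> return 8
    F(m=5) -> return 5  (same call as traced above)
  -> return 13
  F(m=6) -> return 8  (same call as traced above)
-> return 21

Final answer: 21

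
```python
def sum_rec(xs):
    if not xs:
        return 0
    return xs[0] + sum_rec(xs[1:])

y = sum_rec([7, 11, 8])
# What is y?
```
Call trace:
sum_rec(xs=[7, 11, 8])
  sum_rec(xs=[11, 8])
    sum_rec(xs=[8])
      sum_rec(xs=[])
      -> return 0
    -> return 8
  -> return 19
-> return 26

Final answer: 26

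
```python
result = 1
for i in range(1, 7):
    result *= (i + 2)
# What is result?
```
Trace:
  result=1
  result=3, i=1
  result=12, i=2
  result=60, i=3
  result=360, i=4
  result=2520, i=5
  result=20160, i=6

Final answer: 20160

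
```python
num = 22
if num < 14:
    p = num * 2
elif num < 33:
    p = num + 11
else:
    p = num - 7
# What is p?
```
Trace:
  num=22
  num=22, p=33

Final answer: 33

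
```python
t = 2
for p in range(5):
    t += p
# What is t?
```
Trace:
  t=2
  t=2, p=0
  t=3, p=1
  t=5, p=2
  t=8, p=3
  t=12, p=4

Final answer: 12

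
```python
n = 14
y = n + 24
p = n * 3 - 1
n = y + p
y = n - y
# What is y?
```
Trace:
  n=14
  n=14, y=38
  n=14, y=38, p=41
  n=79, y=38, p=41
  n=79, y=41, p=41

Final answer: 41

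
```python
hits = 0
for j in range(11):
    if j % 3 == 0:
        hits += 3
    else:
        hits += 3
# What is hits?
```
Trace:
  hits=0
  hits=3, j=0
  hits=6, j=1
  hits=9, j=2
  hits=12, j=3
  hits=15, j=4
  hits=18, j=5
  hits=21, j=6
  hits=24, j=7
  hits=27, j=8
  hits=30, j=9
  hits=33, j=10

Final answer: 33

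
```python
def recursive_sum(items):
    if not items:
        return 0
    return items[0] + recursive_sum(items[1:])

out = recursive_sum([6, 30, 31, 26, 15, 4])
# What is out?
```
Call trace:
recursive_sum(items=[6, 30, 31, 26, 15, 4])
  recursive_sum(items=[30, 31, 26, 15, 4])
    recursive_sum(items=[31, 26, 15, 4])
      recursive_sum(items=[26, 15, 4])
        recursive_sum(items=[15, 4])
          recursive_sum(items=[4])
            recursive_sum(items=[])
            -> return 0
          -> return 4
        -> return 19
      -> return 45
    -> return 76
  -> return 106
-> return 112

Final answer: 112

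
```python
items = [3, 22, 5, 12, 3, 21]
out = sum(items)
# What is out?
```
Trace:
  items=[3, 22, 5, 12, 3, 21]
  items=[3, 22, 5, 12, 3, 21], out=66

Final answer: 66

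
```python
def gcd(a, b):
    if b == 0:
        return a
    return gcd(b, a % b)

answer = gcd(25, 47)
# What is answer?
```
Call trace:
gcd(a=25, b=47)
  gcd(a=47, b=25)
    gcd(a=25, b=22)
      gcd(a=22, b=3)
        gcd(a=3, b=1)
          gcd(a=1, b=0)
          -> return 1
        -> return 1
      -> return 1
    -> return 1
  -> return 1
-> return 1

Final answer: 1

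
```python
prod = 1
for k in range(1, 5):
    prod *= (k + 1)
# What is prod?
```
Trace:
  prod=1
  prod=2, k=1
  prod=6, k=2
  prod=24, k=3
  prod=120, k=4

Final answer: 120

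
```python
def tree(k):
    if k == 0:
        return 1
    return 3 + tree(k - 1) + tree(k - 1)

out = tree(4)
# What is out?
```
Call trace (a repeated sub-call is expanded the first time; later identical calls just restate its return value):
tree(k=4)
  tree(k=3)
    tree(k=2)
      tree(k=1)
        tree(k=0)
        -> return 1
        tree(k=0)
        -> return 1
      -> return 5
      tree(k=1) -> return 5  (same call as traced above)
    -> return 13
    tree(k=2) -> return 13  (same call as traced above)
  -> return 29
  tree(k=3) -> return 29  (same call as traced above)
-> return 61

Final answer: 61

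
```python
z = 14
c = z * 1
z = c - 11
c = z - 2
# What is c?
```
Trace:
  z=14
  z=14, c=14
  z=3, c=14
  z=3, c=1

Final answer: 1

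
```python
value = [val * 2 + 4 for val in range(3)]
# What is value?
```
Trace:
  val=0
  val=1
  val=2
  value=[4, 6, 8]

Final answer: [4, 6, 8]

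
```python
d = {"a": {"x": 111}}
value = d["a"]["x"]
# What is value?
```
Trace:
  d={'a': {'x': 111}}
  d={'a': {'x': 111}}, value=111

Final answer: 111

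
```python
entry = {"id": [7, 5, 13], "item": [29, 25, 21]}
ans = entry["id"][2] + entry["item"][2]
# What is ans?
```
Trace:
  entry={'id': [7, 5, 13], 'item': [29, 25, 21]}
  entry={'id': [7, 5, 13], 'item': [29, 25, 21]}, ans=34

Final answer: 34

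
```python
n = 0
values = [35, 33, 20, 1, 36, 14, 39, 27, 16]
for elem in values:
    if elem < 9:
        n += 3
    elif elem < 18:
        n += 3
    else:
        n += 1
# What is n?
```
Trace:
  n=0
  n=1, elem=35
  n=2, elem=33
  n=3, elem=20
  n=6, elem=1
  n=7, elem=36
  n=10, elem=14
  n=11, elem=39
  n=12, elem=27
  n=15, elem=16

Final answer: 15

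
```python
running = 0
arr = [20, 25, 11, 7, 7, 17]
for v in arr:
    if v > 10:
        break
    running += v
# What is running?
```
Trace:
  running=0
  running=0, v=20

Final answer: 0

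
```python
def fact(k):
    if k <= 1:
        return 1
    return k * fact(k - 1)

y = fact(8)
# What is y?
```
Call trace:
fact(k=8)
  fact(k=7)
    fact(k=6)
      fact(k=5)
        fact(k=4)
          fact(k=3)
            fact(k=2)
              fact(k=1)
              -> return 1
            -> return 2
          -> return 6
        -> return 24
      -> return 120
    -> return 720
  -> return 5040
-> return 40320

Final answer: 40320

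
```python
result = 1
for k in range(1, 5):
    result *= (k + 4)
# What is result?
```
Trace:
  result=1
  result=5, k=1
  result=30, k=2
  result=210, k=3
  result=1680, k=4

Final answer: 1680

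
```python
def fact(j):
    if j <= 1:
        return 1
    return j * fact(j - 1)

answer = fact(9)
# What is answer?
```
Call trace:
fact(j=9)
  fact(j=8)
    fact(j=7)
      fact(j=6)
        fact(j=5)
          fact(j=4)
            fact(j=3)
              fact(j=2)
                fact(j=1)
                -> return 1
              -> return 2
            -> return 6
          -> return 24
        -> return 120
      -> return 720
    -> return 5040
  -> return 40320
-> return 362880

Final answer: 362880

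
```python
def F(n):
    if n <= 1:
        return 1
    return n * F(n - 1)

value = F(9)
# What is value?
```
Call trace:
F(n=9)
  F(n=8)
    F(n=7)
      F(n=6)
        F(n=5)
          F(n=4)
            F(n=3)
              F(n=2)
                F(n=1)
                -> return 1
              -> return 2
            -> return 6
          -> return 24
        -> return 120
      -> return 720
    -> return 5040
  -> return 40320
-> return 362880

Final answer: 362880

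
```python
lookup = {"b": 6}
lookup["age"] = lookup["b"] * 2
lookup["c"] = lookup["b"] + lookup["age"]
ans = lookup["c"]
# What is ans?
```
Trace:
  lookup={'b': 6}
  lookup={'b': 6, 'age': 12}
  lookup={'b': 6, 'age': 12, 'c': 18}
  lookup={'b': 6, 'age': 12, 'c': 18}, ans=18

Final answer: 18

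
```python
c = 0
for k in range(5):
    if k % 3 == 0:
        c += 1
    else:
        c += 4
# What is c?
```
Trace:
  c=0
  c=1, k=0
  c=5, k=1
  c=9, k=2
  c=10, k=3
  c=14, k=4

Final answer: 14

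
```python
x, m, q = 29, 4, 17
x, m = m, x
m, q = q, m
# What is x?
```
Trace:
  x=29, m=4, q=17
  x=4, m=29, q=17
  x=4, m=17, q=29

Final answer: 4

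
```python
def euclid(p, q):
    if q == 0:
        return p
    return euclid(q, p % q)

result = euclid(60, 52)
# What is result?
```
Call trace:
euclid(p=60, q=52)
  euclid(p=52, q=8)
    euclid(p=8, q=4)
      euclid(p=4, q=0)
      -> return 4
    -> return 4
  -> return 4
-> return 4

Final answer: 4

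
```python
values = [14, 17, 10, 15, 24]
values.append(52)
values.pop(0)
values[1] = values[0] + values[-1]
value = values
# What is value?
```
Trace:
  values=[14, 17, 10, 15, 24]
  values=[14, 17, 10, 15, 24, 52]
  values=[17, 10, 15, 24, 52]
  values=[17, 69, 15, 24, 52]
  values=[17, 69, 15, 24, 52], value=[17, 69, 15, 24, 52]

Final answer: [17, 69, 15, 24, 52]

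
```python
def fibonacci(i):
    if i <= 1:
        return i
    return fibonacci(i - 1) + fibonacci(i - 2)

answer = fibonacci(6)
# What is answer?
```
Call trace (a repeated sub-call is expanded the first time; later identical calls just restate its return value):
fibonacci(i=6)
  fibonacci(i=5)
    fibonacci(i=4)
      fibonacci(i=3)
        fibonacci(i=2)
          fibonacci(i=1)
          -> return 1
          fibonacci(i=0)
          -> return 0
        -> return 1
        fibonacci(i=1)
        -> return 1
      -> return 2
      fibonacci(i=2) -> return 1  (same call as traced above)
    -> return 3
    fibonacci(i=3) -> return 2  (same call as traced above)
  -> return 5
  fibonacci(i=4) -> return 3  (same call as traced above)
-> return 8

Final answer: 8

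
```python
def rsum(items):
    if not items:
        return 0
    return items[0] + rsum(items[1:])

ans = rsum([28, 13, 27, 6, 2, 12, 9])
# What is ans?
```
Call trace:
rsum(items=[28, 13, 27, 6, 2, 12, 9])
  rsum(items=[13, 27, 6, 2, 12, 9])
    rsum(items=[27, 6, 2, 12, 9])
      rsum(items=[6, 2, 12, 9])
        rsum(items=[2, 12, 9])
          rsum(items=[12, 9])
            rsum(items=[9])
              rsum(items=[])
              -> return 0
            -> return 9
          -> return 21
        -> return 23
      -> return 29
    -> return 56
  -> return 69
-> return 97

Final answer: 97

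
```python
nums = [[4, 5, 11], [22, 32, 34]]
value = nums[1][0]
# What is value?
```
Trace:
  nums=[[4, 5, 11], [22, 32, 34]]
  nums=[[4, 5, 11], [22, 32, 34]], value=22

Final answer: 22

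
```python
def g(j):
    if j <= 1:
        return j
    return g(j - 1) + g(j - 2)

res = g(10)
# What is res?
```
Call trace (a repeated sub-call is expanded the first time; later identical calls just restate its return value):
g(j=10)
  g(j=9)
    g(j=8)
      g(j=7)
        g(j=6)
          g(j=5)
            g(j=4)
              g(j=3)
                g(j=2)
                  g(j=1)
                  -> return 1
                  g(j=0)
                  -> return 0
                -> return 1
                g(j=1)
                -> return 1
              -> return 2
              g(j=2) -> return 1  (same call as traced above)
            -> return 3
            g(j=3) -> return 2  (same call as traced above)
          -> return 5
          g(j=4) -> return 3  (same call as traced above)
        -> return 8
        g(j=5) -> return 5  (same call as traced above)
      -> return 13
      g(j=6) -> return 8  (same call as traced above)
    -> return 21
    g(j=7) -> return 13  (same call as traced above)
  -> return 34
  g(j=8) -> return 21  (same call as traced above)
-> return 55

Final answer: 55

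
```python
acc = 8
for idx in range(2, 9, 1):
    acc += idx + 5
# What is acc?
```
Trace:
  acc=8
  acc=15, idx=2
  acc=23, idx=3
  acc=32, idx=4
  acc=42, idx=5
  acc=53, idx=6
  acc=65, idx=7
  acc=78, idx=8

Final answer: 78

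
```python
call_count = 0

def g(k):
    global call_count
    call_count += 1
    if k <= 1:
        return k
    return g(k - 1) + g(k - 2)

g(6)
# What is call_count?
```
Call trace (a repeated sub-call is expanded the first time; later identical calls just restate its return value):
g(k=6)
  g(k=5)
    g(k=4)
      g(k=3)
        g(k=2)
          g(k=1)
          -> return 1
          g(k=0)
          -> return 0
        -> return 1
        g(k=1)
        -> return 1
      -> return 2
      g(k=2) -> return 1  (same call as traced above)
    -> return 3
    g(k=3) -> return 2  (same call as traced above)
  -> return 5
  g(k=4) -> return 3  (same call as traced above)
-> return 8

call_count is incremented once per call, so count the calls in each subtree. Let C(k) = number of calls made by g(k).
C(0) = C(1) = 1 (base case, no recursion); C(k) = 1 + C(k - 1) + C(k - 2) otherwise.
C(2) = 1 + C(1) + C(0) = 1 + 1 + 1 = 3
C(3) = 1 + C(2) + C(1) = 1 + 3 + 1 = 5
C(4) = 1 + C(3) + C(2) = 1 + 5 + 3 = 9
C(5) = 1 + C(4) + C(3) = 1 + 9 + 5 = 15
C(6) = 1 + C(5) + C(4) = 1 + 15 + 9 = 25
call_count = C(6) = 25

Final answer: 25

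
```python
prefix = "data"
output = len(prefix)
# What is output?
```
Trace:
  prefix='data'
  prefix='data', output=4

Final answer: 4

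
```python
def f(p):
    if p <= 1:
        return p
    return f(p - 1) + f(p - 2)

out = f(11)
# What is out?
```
Call trace (a repeated sub-call is expanded the first time; later identical calls just restate its return value):
f(p=11)
  f(p=10)
    f(p=9)
      f(p=8)
        f(p=7)
          f(p=6)
            f(p=5)
              f(p=4)
                f(p=3)
                  f(p=2)
                    f(p=1)
                    -> return 1
                    f(p=0)
                    -> return 0
                  -> return 1
                  f(p=1)
                  -> return 1
                -> return 2
                f(p=2) -> return 1  (same call as traced above)
              -> return 3
              f(p=3) -> return 2  (same call as traced above)
            -> return 5
            f(p=4) -> return 3  (same call as traced above)
          -> return 8
          f(p=5) -> return 5  (same call as traced above)
        -> return 13
        f(p=6) -> return 8  (same call as traced above)
      -> return 21
      f(p=7) -> return 13  (same call as traced above)
    -> return 34
    f(p=8) -> return 21  (same call as traced above)
  -> return 55
  f(p=9) -> return 34  (same call as traced above)
-> return 89

Final answer: 89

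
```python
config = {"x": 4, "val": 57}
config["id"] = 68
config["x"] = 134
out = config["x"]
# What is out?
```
Trace:
  config={'x': 4, 'val': 57}
  config={'x': 4, 'val': 57, 'id': 68}
  config={'x': 134, 'val': 57, 'id': 68}
  config={'x': 134, 'val': 57, 'id': 68}, out=134

Final answer: 134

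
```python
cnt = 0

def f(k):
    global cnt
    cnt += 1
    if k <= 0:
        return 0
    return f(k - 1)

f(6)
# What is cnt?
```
Call trace:
f(k=6)
  f(k=5)
    f(k=4)
      f(k=3)
        f(k=2)
          f(k=1)
            f(k=0)
            -> return 0
          -> return 0
        -> return 0
      -> return 0
    -> return 0
  -> return 0
-> return 0

cnt is incremented once per call. f is entered once for each k = 6, 5, 4, 3, 2, 1, 0 (the k <= 0 call returns without recursing), i.e. 6 + 1 calls.
cnt = 7

Final answer: 7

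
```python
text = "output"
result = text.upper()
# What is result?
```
Trace:
  text='output'
  text='output', result='OUTPUT'

Final answer: 'OUTPUT'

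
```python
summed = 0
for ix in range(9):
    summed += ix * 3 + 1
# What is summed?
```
Trace:
  summed=0
  summed=1, ix=0
  summed=5, ix=1
  summed=12, ix=2
  summed=22, ix=3
  summed=35, ix=4
  summed=51, ix=5
  summed=70, ix=6
  summed=92, ix=7
  summed=117, ix=8

Final answer: 117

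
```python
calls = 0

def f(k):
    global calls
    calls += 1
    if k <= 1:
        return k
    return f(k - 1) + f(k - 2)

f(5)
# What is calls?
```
Call trace (a repeated sub-call is expanded the first time; later identical calls just restate its return value):
f(k=5)
  f(k=4)
    f(k=3)
      f(k=2)
        f(k=1)
        -> return 1
        f(k=0)
        -> return 0
      -> return 1
      f(k=1)
      -> return 1
    -> return 2
    f(k=2) -> return 1  (same call as traced above)
  -> return 3
  f(k=3) -> return 2  (same call as traced above)
-> return 5

calls is incremented once per call, so count the calls in each subtree. Let C(k) = number of calls made by f(k).
C(0) = C(1) = 1 (base case, no recursion); C(k) = 1 + C(k - 1) + C(k - 2) otherwise.
C(2) = 1 + C(1) + C(0) = 1 + 1 + 1 = 3
C(3) = 1 + C(2) + C(1) = 1 + 3 + 1 = 5
C(4) = 1 + C(3) + C(2) = 1 + 5 + 3 = 9
C(5) = 1 + C(4) + C(3) = 1 + 9 + 5 = 15
calls = C(5) = 15

Final answer: 15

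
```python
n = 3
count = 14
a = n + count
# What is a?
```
Trace:
  n=3
  n=3, count=14
  n=3, count=14, a=17

Final answer: 17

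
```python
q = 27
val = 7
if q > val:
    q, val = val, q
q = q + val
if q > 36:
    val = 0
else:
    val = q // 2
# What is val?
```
Trace:
  q=27
  q=27, val=7
  q=7, val=27
  q=34, val=27
  q=34, val=17

Final answer: 17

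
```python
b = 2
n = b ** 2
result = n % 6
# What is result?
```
Trace:
  b=2
  b=2, n=4
  b=2, n=4, result=4

Final answer: 4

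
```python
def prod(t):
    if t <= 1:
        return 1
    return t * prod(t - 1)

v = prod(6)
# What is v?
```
Call trace:
prod(t=6)
  prod(t=5)
    prod(t=4)
      prod(t=3)
        prod(t=2)
          prod(t=1)
          -> return 1
        -> return 2
      -> return 6
    -> return 24
  -> return 120
-> return 720

Final answer: 720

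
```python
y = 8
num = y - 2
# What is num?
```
Trace:
  y=8
  y=8, num=6

Final answer: 6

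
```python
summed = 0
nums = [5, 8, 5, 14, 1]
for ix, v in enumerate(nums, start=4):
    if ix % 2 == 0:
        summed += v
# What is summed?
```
Trace:
  summed=0
  summed=5, ix=4, v=5
  summed=5, ix=5, v=8
  summed=10, ix=6, v=5
  summed=10, ix=7, v=14
  summed=11, ix=8, v=1

Final answer: 11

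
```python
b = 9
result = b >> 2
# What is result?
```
Trace:
  b=9
  b=9, result=2

Final answer: 2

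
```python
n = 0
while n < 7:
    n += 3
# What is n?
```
Trace:
  n=0
  n=3
  n=6
  n=9

Final answer: 9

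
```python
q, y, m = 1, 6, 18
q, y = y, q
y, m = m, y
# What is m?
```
Trace:
  q=1, y=6, m=18
  q=6, y=1, m=18
  q=6, y=18, m=1

Final answer: 1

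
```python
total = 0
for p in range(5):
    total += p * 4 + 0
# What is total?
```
Trace:
  total=0
  total=0, p=0
  total=4, p=1
  total=12, p=2
  total=24, p=3
  total=40, p=4

Final answer: 40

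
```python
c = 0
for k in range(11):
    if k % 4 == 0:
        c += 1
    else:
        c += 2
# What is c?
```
Trace:
  c=0
  c=1, k=0
  c=3, k=1
  c=5, k=2
  c=7, k=3
  c=8, k=4
  c=10, k=5
  c=12, k=6
  c=14, k=7
  c=15, k=8
  c=17, k=9
  c=19, k=10

Final answer: 19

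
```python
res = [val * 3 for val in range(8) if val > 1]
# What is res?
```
Trace:
  val=0
  val=1
  val=2
  val=3
  val=4
  val=5
  val=6
  val=7
  res=[6, 9, 12, 15, 18, 21]

Final answer: [6, 9, 12, 15, 18, 21]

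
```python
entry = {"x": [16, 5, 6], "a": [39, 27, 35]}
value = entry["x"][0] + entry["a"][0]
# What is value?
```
Trace:
  entry={'x': [16, 5, 6], 'a': [39, 27, 35]}
  entry={'x': [16, 5, 6], 'a': [39, 27, 35]}, value=55

Final answer: 55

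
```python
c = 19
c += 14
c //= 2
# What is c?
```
Trace:
  c=19
  c=33
  c=16

Final answer: 16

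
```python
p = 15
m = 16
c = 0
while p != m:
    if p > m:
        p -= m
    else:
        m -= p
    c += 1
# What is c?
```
Trace:
  p=15
  p=15, m=16
  p=15, m=16, c=0
  p=15, m=1, c=1
  p=14, m=1, c=2
  p=13, m=1, c=3
  p=12, m=1, c=4
  p=11, m=1, c=5
  p=10, m=1, c=6
  p=9, m=1, c=7
  p=8, m=1, c=8
  p=7, m=1, c=9
  p=6, m=1, c=10
  p=5, m=1, c=11
  p=4, m=1, c=12
  p=3, m=1, c=13
  p=2, m=1, c=14
  p=1, m=1, c=15

Final answer: 15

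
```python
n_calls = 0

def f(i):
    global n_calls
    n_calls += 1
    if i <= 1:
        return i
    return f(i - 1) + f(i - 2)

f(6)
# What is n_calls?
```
Call trace (a repeated sub-call is expanded the first time; later identical calls just restate its return value):
f(i=6)
  f(i=5)
    f(i=4)
      f(i=3)
        f(i=2)
          f(i=1)
          -> return 1
          f(i=0)
          -> return 0
        -> return 1
        f(i=1)
        -> return 1
      -> return 2
      f(i=2) -> return 1  (same call as traced above)
    -> return 3
    f(i=3) -> return 2  (same call as traced above)
  -> return 5
  f(i=4) -> return 3  (same call as traced above)
-> return 8

n_calls is incremented once per call, so count the calls in each subtree. Let C(i) = number of calls made by f(i).
C(0) = C(1) = 1 (base case, no recursion); C(i) = 1 + C(i - 1) + C(i - 2) otherwise.
C(2) = 1 + C(1) + C(0) = 1 + 1 + 1 = 3
C(3) = 1 + C(2) + C(1) = 1 + 3 + 1 = 5
C(4) = 1 + C(3) + C(2) = 1 + 5 + 3 = 9
C(5) = 1 + C(4) + C(3) = 1 + 9 + 5 = 15
C(6) = 1 + C(5) + C(4) = 1 + 15 + 9 = 25
n_calls = C(6) = 25

Final answer: 25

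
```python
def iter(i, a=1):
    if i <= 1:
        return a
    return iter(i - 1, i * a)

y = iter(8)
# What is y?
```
Call trace:
iter(i=8, a=1)
  iter(i=7, a=8)
    iter(i=6, a=56)
      iter(i=5, a=336)
        iter(i=4, a=1680)
          iter(i=3, a=6720)
            iter(i=2, a=20160)
              iter(i=1, a=40320)
              -> return 40320
            -> return 40320
          -> return 40320
        -> return 40320
      -> return 40320
    -> return 40320
  -> return 40320
-> return 40320

Final answer: 40320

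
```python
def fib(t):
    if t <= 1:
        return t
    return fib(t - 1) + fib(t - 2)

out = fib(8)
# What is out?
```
Call trace (a repeated sub-call is expanded the first time; later identical calls just restate its return value):
fib(t=8)
  fib(t=7)
    fib(t=6)
      fib(t=5)
        fib(t=4)
          fib(t=3)
            fib(t=2)
              fib(t=1)
              -> return 1
              fib(t=0)
              -> return 0
            -> return 1
            fib(t=1)
            -> return 1
          -> return 2
          fib(t=2) -> return 1  (same call as traced above)
        -> return 3
        fib(t=3) -> return 2  (same call as traced above)
      -> return 5
      fib(t=4) -> return 3  (same call as traced above)
    -> return 8
    fib(t=5) -> return 5  (same call as traced above)
  -> return 13
  fib(t=6) -> return 8  (same call as traced above)
-> return 21

Final answer: 21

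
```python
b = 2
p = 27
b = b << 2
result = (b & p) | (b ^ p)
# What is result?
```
Trace:
  b=2
  b=2, p=27
  b=8, p=27
  b=8, p=27, result=27

Final answer: 27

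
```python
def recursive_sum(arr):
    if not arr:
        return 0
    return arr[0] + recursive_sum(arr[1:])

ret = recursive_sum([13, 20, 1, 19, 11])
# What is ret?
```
Call trace:
recursive_sum(arr=[13, 20, 1, 19, 11])
  recursive_sum(arr=[20, 1, 19, 11])
    recursive_sum(arr=[1, 19, 11])
      recursive_sum(arr=[19, 11])
        recursive_sum(arr=[11])
          recursive_sum(arr=[])
          -> return 0
        -> return 11
      -> return 30
    -> return 31
  -> return 51
-> return 64

Final answer: 64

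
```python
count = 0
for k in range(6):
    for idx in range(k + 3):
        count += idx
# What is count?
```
Trace:
  count=0
  count=0, k=0, idx=0
  count=1, k=0, idx=1
  count=3, k=0, idx=2
  count=3, k=1, idx=0
  count=4, k=1, idx=1
  count=6, k=1, idx=2
  count=9, k=1, idx=3
  count=9, k=2, idx=0
  count=10, k=2, idx=1
  count=12, k=2, idx=2
  count=15, k=2, idx=3
  count=19, k=2, idx=4
  count=19, k=3, idx=0
  count=20, k=3, idx=1
  count=22, k=3, idx=2
  count=25, k=3, idx=3
  count=29, k=3, idx=4
  count=34, k=3, idx=5
  count=34, k=4, idx=0
  count=35, k=4, idx=1
  count=37, k=4, idx=2
  count=40, k=4, idx=3
  count=44, k=4, idx=4
  count=49, k=4, idx=5
  count=55, k=4, idx=6
  count=55, k=5, idx=0
  count=56, k=5, idx=1
  count=58, k=5, idx=2
  count=61, k=5, idx=3
  count=65, k=5, idx=4
  count=70, k=5, idx=5
  count=76, k=5, idx=6
  count=83, k=5, idx=7

Final answer: 83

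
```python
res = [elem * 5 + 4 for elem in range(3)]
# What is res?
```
Trace:
  elem=0
  elem=1
  elem=2
  res=[4, 9, 14]

Final answer: [4, 9, 14]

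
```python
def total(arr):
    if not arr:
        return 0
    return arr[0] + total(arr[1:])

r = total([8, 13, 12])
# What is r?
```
Call trace:
total(arr=[8, 13, 12])
  total(arr=[13, 12])
    total(arr=[12])
      total(arr=[])
      -> return 0
    -> return 12
  -> return 25
-> return 33

Final answer: 33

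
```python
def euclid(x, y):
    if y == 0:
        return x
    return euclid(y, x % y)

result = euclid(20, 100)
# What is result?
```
Call trace:
euclid(x=20, y=100)
  euclid(x=100, y=20)
    euclid(x=20, y=0)
    -> return 20
  -> return 20
-> return 20

Final answer: 20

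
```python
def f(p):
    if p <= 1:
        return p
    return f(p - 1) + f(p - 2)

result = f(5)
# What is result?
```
Call trace (a repeated sub-call is expanded the first time; later identical calls just restate its return value):
f(p=5)
  f(p=4)
    f(p=3)
      f(p=2)
        f(p=1)
        -> return 1
        f(p=0)
        -> return 0
      -> return 1
      f(p=1)
      -> return 1
    -> return 2
    f(p=2) -> return 1  (same call as traced above)
  -> return 3
  f(p=3) -> return 2  (same call as traced above)
-> return 5

Final answer: 5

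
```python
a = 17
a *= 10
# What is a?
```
Trace:
  a=17
  a=170

Final answer: 170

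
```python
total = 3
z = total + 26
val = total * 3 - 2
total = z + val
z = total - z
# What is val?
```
Trace:
  total=3
  total=3, z=29
  total=3, z=29, val=7
  total=36, z=29, val=7
  total=36, z=7, val=7

Final answer: 7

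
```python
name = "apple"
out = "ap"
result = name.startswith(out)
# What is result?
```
Trace:
  name='apple'
  name='apple', out='ap'
  name='apple', out='ap', result=True

Final answer: True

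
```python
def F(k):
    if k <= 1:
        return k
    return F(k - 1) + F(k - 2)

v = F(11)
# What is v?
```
Call trace (a repeated sub-call is expanded the first time; later identical calls just restate its return value):
F(k=11)
  F(k=10)
    F(k=9)
      F(k=8)
        F(k=7)
          F(k=6)
            F(k=5)
              F(k=4)
                F(k=3)
                  F(k=2)
                    F(k=1)
                    -> return 1
                    F(k=0)
                    -> return 0
                  -> return 1
                  F(k=1)
                  -> return 1
                -> return 2
                F(k=2) -> return 1  (same call as traced above)
              -> return 3
              F(k=3) -> return 2  (same call as traced above)
            -> return 5
            F(k=4) -> return 3  (same call as traced above)
          -> return 8
          F(k=5) -> return 5  (same call as traced above)
        -> return 13
        F(k=6) -> return 8  (same call as traced above)
      -> return 21
      F(k=7) -> return 13  (same call as traced above)
    -> return 34
    F(k=8) -> return 21  (same call as traced above)
  -> return 55
  F(k=9) -> return 34  (same call as traced above)
-> return 89

Final answer: 89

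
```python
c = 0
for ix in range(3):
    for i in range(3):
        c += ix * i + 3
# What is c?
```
Trace:
  c=0
  c=3, ix=0, i=0
  c=6, ix=0, i=1
  c=9, ix=0, i=2
  c=12, ix=1, i=0
  c=16, ix=1, i=1
  c=21, ix=1, i=2
  c=24, ix=2, i=0
  c=29, ix=2, i=1
  c=36, ix=2, i=2

Final answer: 36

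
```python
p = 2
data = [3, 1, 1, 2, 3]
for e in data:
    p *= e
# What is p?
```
Trace:
  p=2
  p=6, e=3
  p=6, e=1
  p=6, e=1
  p=12, e=2
  p=36, e=3

Final answer: 36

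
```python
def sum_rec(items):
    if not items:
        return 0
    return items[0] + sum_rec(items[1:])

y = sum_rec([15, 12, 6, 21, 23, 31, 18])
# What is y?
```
Call trace:
sum_rec(items=[15, 12, 6, 21, 23, 31, 18])
  sum_rec(items=[12, 6, 21, 23, 31, 18])
    sum_rec(items=[6, 21, 23, 31, 18])
      sum_rec(items=[21, 23, 31, 18])
        sum_rec(items=[23, 31, 18])
          sum_rec(items=[31, 18])
            sum_rec(items=[18])
              sum_rec(items=[])
              -> return 0
            -> return 18
          -> return 49
        -> return 72
      -> return 93
    -> return 99
  -> return 111
-> return 126

Final answer: 126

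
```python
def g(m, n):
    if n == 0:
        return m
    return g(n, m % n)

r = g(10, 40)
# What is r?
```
Call trace:
g(m=10, n=40)
  g(m=40, n=10)
    g(m=10, n=0)
    -> return 10
  -> return 10
-> return 10

Final answer: 10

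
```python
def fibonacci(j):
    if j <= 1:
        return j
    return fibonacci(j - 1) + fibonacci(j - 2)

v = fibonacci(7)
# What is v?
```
Call trace (a repeated sub-call is expanded the first time; later identical calls just restate its return value):
fibonacci(j=7)
  fibonacci(j=6)
    fibonacci(j=5)
      fibonacci(j=4)
        fibonacci(j=3)
          fibonacci(j=2)
            fibonacci(j=1)
            -> return 1
            fibonacci(j=0)
            -> return 0
          -> return 1
          fibonacci(j=1)
          -> return 1
        -> return 2
        fibonacci(j=2) -> return 1  (same call as traced above)
      -> return 3
      fibonacci(j=3) -> return 2  (same call as traced above)
    -> return 5
    fibonacci(j=4) -> return 3  (same call as traced above)
  -> return 8
  fibonacci(j=5) -> return 5  (same call as traced above)
-> return 13

Final answer: 13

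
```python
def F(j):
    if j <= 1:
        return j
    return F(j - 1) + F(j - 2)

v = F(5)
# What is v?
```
Call trace (a repeated sub-call is expanded the first time; later identical calls just restate its return value):
F(j=5)
  F(j=4)
    F(j=3)
      F(j=2)
        F(j=1)
        -> return 1
        F(j=0)
        -> return 0
      -> return 1
      F(j=1)
      -> return 1
    -> return 2
    F(j=2) -> return 1  (same call as traced above)
  -> return 3
  F(j=3) -> return 2  (same call as traced above)
-> return 5

Final answer: 5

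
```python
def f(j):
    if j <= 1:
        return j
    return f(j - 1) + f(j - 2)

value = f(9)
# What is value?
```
Call trace (a repeated sub-call is expanded the first time; later identical calls just restate its return value):
f(j=9)
  f(j=8)
    f(j=7)
      f(j=6)
        f(j=5)
          f(j=4)
            f(j=3)
              f(j=2)
                f(j=1)
                -> return 1
                f(j=0)
                -> return 0
              -> return 1
              f(j=1)
              -> return 1
            -> return 2
            f(j=2) -> return 1  (same call as traced above)
          -> return 3
          f(j=3) -> return 2  (same call as traced above)
        -> return 5
        f(j=4) -> return 3  (same call as traced above)
      -> return 8
      f(j=5) -> return 5  (same call as traced above)
    -> return 13
    f(j=6) -> return 8  (same call as traced above)
  -> return 21
  f(j=7) -> return 13  (same call as traced above)
-> return 34

Final answer: 34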